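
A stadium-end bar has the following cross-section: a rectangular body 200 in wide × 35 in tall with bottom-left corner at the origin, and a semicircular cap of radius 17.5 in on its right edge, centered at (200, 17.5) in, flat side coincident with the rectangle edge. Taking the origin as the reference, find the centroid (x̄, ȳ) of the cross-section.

rectangular body: A = 200 × 35 = 7000.00, centroid at (100.00, 17.50).
semicircular end: A = ½π·17.5² = 481.06, centroid at (207.43, 17.50).
ΣA = 7481.06 in², ΣAx̄ = 799784.19 in³, ΣAȳ = 130918.49 in³.
x̄ = 799784.19/7481.06 = 106.91 in; ȳ = 130918.49/7481.06 = 17.50 in.

x̄ = 106.91 in, ȳ = 17.50 in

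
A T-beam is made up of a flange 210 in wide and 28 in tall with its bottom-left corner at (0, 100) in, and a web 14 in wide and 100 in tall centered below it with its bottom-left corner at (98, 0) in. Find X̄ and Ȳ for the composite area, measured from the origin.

X̄ = 105.00 in, Ȳ = 101.69 in

Part | A | x̄ᵢ | ȳᵢ | A·x̄ᵢ | A·ȳᵢ
web | 1400.00 | 105.00 | 50.00 | 147000.00 | 70000.00
flange | 5880.00 | 105.00 | 114.00 | 617400.00 | 670320.00
Σ | 7280.00 |  |  | 764400.00 | 740320.00
X̄ = 764400.00 / 7280.00 = 105.00 in
Ȳ = 740320.00 / 7280.00 = 101.69 in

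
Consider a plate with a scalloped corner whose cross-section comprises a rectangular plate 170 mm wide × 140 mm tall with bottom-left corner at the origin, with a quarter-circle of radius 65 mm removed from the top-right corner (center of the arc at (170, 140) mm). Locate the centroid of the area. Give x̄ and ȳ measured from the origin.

x̄ = 75.70 mm, ȳ = 63.13 mm

plate: A = 170 × 140 = 23800.00, centroid at (85.00, 70.00).
removed quarter-circle: A = −¼π·65² = -3318.31, centroid at (142.41, 112.41).
ΣA = 20481.69 mm², ΣAx̄ = 1550429.44 mm³, ΣAȳ = 1292978.65 mm³.
x̄ = 1550429.44/20481.69 = 75.70 mm; ȳ = 1292978.65/20481.69 = 63.13 mm.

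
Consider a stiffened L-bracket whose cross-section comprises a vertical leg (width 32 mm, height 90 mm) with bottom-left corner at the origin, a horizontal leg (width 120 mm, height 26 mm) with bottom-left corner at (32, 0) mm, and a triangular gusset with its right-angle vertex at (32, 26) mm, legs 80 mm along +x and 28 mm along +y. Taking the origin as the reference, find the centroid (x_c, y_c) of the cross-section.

Part | A | x̄ᵢ | ȳᵢ | A·x̄ᵢ | A·ȳᵢ
vertical leg | 2880.00 | 16.00 | 45.00 | 46080.00 | 129600.00
horizontal leg | 3120.00 | 92.00 | 13.00 | 287040.00 | 40560.00
gusset | 1120.00 | 58.67 | 35.33 | 65706.67 | 39573.33
Σ | 7120.00 |  |  | 398826.67 | 209733.33
x_c = 398826.67 / 7120.00 = 56.01 mm
y_c = 209733.33 / 7120.00 = 29.46 mm

x_c = 56.01 mm, y_c = 29.46 mm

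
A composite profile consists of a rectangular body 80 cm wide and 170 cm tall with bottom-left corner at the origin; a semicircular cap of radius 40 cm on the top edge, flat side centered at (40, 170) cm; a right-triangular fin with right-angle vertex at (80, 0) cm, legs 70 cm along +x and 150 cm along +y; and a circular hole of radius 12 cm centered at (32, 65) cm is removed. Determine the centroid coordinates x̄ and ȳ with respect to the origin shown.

x̄ = 56.07 cm, ȳ = 88.90 cm

rectangular body: A = 80 × 170 = 13600.00, centroid at (40.00, 85.00).
semicircular top: A = ½π·40² = 2513.27, centroid at (40.00, 186.98).
triangular fin: A = ½·70·150 = 5250.00, centroid at (103.33, 50.00).
hole: A = −π·12² = -452.39, centroid at (32.00, 65.00).
ΣA = 20910.88 cm²
ΣAx̄ = (13600.00)(40.00) + (2513.27)(40.00) + (5250.00)(103.33) + (-452.39)(32.00) = 1172554.51 cm³
ΣAȳ = (13600.00)(85.00) + (2513.27)(186.98) + (5250.00)(50.00) + (-452.39)(65.00) = 1859017.96 cm³
x̄ = 1172554.51 / 20910.88 = 56.07 cm
ȳ = 1859017.96 / 20910.88 = 88.90 cm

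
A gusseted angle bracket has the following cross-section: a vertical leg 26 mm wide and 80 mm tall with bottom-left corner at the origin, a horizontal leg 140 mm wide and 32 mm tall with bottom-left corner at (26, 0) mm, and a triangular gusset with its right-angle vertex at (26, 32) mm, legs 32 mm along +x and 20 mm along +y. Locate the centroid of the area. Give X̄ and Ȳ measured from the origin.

vertical leg: A = 26 × 80 = 2080.00, centroid at (13.00, 40.00).
horizontal leg: A = 140 × 32 = 4480.00, centroid at (96.00, 16.00).
gusset: A = ½·32·20 = 320.00, centroid at (36.67, 38.67).
ΣA = 6880.00 mm²
ΣAX̄ = (2080.00)(13.00) + (4480.00)(96.00) + (320.00)(36.67) = 468853.33 mm³
ΣAȲ = (2080.00)(40.00) + (4480.00)(16.00) + (320.00)(38.67) = 167253.33 mm³
X̄ = 468853.33 / 6880.00 = 68.15 mm
Ȳ = 167253.33 / 6880.00 = 24.31 mm

X̄ = 68.15 mm, Ȳ = 24.31 mm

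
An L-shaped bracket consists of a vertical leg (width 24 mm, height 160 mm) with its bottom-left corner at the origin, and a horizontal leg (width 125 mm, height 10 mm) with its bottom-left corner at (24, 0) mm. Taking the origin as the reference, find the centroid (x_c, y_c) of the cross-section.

vertical leg: A = 24 × 160 = 3840.00, centroid at (12.00, 80.00).
horizontal leg: A = 125 × 10 = 1250.00, centroid at (86.50, 5.00).
ΣA = 5090.00 mm²
ΣAx_c = (3840.00)(12.00) + (1250.00)(86.50) = 154205.00 mm³
ΣAy_c = (3840.00)(80.00) + (1250.00)(5.00) = 313450.00 mm³
x_c = 154205.00 / 5090.00 = 30.30 mm
y_c = 313450.00 / 5090.00 = 61.58 mm

x_c = 30.30 mm, y_c = 61.58 mm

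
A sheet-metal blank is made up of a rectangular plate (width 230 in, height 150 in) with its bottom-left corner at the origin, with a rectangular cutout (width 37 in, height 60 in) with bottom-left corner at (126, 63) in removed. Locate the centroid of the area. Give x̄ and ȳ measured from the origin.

x̄ = 112.97 in, ȳ = 73.76 in

plate: A = 230 × 150 = 34500.00, centroid at (115.00, 75.00).
hole: A = −(37 × 60) = -2220.00, centroid at (144.50, 93.00).
ΣA = 32280.00 in², ΣAx̄ = 3646710.00 in³, ΣAȳ = 2381040.00 in³.
x̄ = 3646710.00/32280.00 = 112.97 in; ȳ = 2381040.00/32280.00 = 73.76 in.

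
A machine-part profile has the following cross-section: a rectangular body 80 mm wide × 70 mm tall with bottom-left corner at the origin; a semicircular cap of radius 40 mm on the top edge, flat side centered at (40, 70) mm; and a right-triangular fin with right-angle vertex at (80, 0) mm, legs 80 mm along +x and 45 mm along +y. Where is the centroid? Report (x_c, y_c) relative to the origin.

x_c = 52.10 mm, y_c = 44.55 mm

Part | A | x̄ᵢ | ȳᵢ | A·x̄ᵢ | A·ȳᵢ
rectangular body | 5600.00 | 40.00 | 35.00 | 224000.00 | 196000.00
semicircular top | 2513.27 | 40.00 | 86.98 | 100530.96 | 218595.86
triangular fin | 1800.00 | 106.67 | 15.00 | 192000.00 | 27000.00
Σ | 9913.27 |  |  | 516530.96 | 441595.86
x_c = 516530.96 / 9913.27 = 52.10 mm
y_c = 441595.86 / 9913.27 = 44.55 mm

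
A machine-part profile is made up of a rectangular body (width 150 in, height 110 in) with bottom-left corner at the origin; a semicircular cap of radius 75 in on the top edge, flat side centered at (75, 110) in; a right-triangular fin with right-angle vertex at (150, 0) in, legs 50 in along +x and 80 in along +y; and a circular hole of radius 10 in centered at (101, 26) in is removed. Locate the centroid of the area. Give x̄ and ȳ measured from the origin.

x̄ = 81.48 in, ȳ = 81.63 in

Part | A | x̄ᵢ | ȳᵢ | A·x̄ᵢ | A·ȳᵢ
rectangular body | 16500.00 | 75.00 | 55.00 | 1237500.00 | 907500.00
semicircular top | 8835.73 | 75.00 | 141.83 | 662679.70 | 1253180.23
triangular fin | 2000.00 | 166.67 | 26.67 | 333333.33 | 53333.33
hole | -314.16 | 101.00 | 26.00 | -31730.09 | -8168.14
Σ | 27021.57 |  |  | 2201782.95 | 2205845.42
x̄ = 2201782.95 / 27021.57 = 81.48 in
ȳ = 2205845.42 / 27021.57 = 81.63 in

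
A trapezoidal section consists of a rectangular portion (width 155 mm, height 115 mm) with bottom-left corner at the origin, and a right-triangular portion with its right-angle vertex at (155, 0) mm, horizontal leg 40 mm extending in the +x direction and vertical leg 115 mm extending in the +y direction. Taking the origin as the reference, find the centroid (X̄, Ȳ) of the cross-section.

Part | A | x̄ᵢ | ȳᵢ | A·x̄ᵢ | A·ȳᵢ
rectangular portion | 17825.00 | 77.50 | 57.50 | 1381437.50 | 1024937.50
triangular portion | 2300.00 | 168.33 | 38.33 | 387166.67 | 88166.67
Σ | 20125.00 |  |  | 1768604.17 | 1113104.17
X̄ = 1768604.17 / 20125.00 = 87.88 mm
Ȳ = 1113104.17 / 20125.00 = 55.31 mm

X̄ = 87.88 mm, Ȳ = 55.31 mm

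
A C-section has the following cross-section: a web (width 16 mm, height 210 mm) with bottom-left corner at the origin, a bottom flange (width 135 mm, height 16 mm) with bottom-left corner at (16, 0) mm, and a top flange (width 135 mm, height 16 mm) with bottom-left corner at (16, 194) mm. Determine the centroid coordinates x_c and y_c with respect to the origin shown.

x_c = 50.47 mm, y_c = 105.00 mm

Part | A | x̄ᵢ | ȳᵢ | A·x̄ᵢ | A·ȳᵢ
web | 3360.00 | 8.00 | 105.00 | 26880.00 | 352800.00
bottom flange | 2160.00 | 83.50 | 8.00 | 180360.00 | 17280.00
top flange | 2160.00 | 83.50 | 202.00 | 180360.00 | 436320.00
Σ | 7680.00 |  |  | 387600.00 | 806400.00
x_c = 387600.00 / 7680.00 = 50.47 mm
y_c = 806400.00 / 7680.00 = 105.00 mm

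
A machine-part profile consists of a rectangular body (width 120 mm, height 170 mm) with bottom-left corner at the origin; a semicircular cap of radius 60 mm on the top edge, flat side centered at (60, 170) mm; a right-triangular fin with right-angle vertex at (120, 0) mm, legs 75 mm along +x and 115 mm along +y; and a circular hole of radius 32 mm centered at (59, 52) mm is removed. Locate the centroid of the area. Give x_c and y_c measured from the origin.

x_c = 73.62 mm, y_c = 104.51 mm

Part | A | x̄ᵢ | ȳᵢ | A·x̄ᵢ | A·ȳᵢ
rectangular body | 20400.00 | 60.00 | 85.00 | 1224000.00 | 1734000.00
semicircular top | 5654.87 | 60.00 | 195.46 | 339292.01 | 1105327.35
triangular fin | 4312.50 | 145.00 | 38.33 | 625312.50 | 165312.50
hole | -3216.99 | 59.00 | 52.00 | -189802.46 | -167283.53
Σ | 27150.38 |  |  | 1998802.04 | 2837356.33
x_c = 1998802.04 / 27150.38 = 73.62 mm
y_c = 2837356.33 / 27150.38 = 104.51 mm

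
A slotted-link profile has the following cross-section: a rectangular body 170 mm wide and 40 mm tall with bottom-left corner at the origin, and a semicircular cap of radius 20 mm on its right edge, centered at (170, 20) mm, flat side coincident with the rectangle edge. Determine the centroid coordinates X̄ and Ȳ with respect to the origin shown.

Part | A | x̄ᵢ | ȳᵢ | A·x̄ᵢ | A·ȳᵢ
rectangular body | 6800.00 | 85.00 | 20.00 | 578000.00 | 136000.00
semicircular end | 628.32 | 178.49 | 20.00 | 112147.48 | 12566.37
Σ | 7428.32 |  |  | 690147.48 | 148566.37
X̄ = 690147.48 / 7428.32 = 92.91 mm
Ȳ = 148566.37 / 7428.32 = 20.00 mm

X̄ = 92.91 mm, Ȳ = 20.00 mm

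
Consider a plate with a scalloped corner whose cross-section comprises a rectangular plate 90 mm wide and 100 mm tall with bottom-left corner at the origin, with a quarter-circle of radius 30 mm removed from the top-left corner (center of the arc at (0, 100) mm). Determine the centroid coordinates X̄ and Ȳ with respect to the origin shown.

plate: A = 90 × 100 = 9000.00, centroid at (45.00, 50.00).
removed quarter-circle: A = −¼π·30² = -706.86, centroid at (12.73, 87.27).
ΣA = 8293.14 mm²
ΣAX̄ = (9000.00)(45.00) + (-706.86)(12.73) = 396000.00 mm³
ΣAȲ = (9000.00)(50.00) + (-706.86)(87.27) = 388314.17 mm³
X̄ = 396000.00 / 8293.14 = 47.75 mm
Ȳ = 388314.17 / 8293.14 = 46.82 mm

X̄ = 47.75 mm, Ȳ = 46.82 mm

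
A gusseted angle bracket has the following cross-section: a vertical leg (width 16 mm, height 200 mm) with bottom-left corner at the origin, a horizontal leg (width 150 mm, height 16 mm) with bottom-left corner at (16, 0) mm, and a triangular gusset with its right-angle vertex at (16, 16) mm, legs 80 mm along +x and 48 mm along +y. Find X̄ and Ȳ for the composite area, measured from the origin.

X̄ = 43.34 mm, Ȳ = 53.28 mm

vertical leg: A = 16 × 200 = 3200.00, centroid at (8.00, 100.00).
horizontal leg: A = 150 × 16 = 2400.00, centroid at (91.00, 8.00).
gusset: A = ½·80·48 = 1920.00, centroid at (42.67, 32.00).
ΣA = 7520.00 mm², ΣAX̄ = 325920.00 mm³, ΣAȲ = 400640.00 mm³.
X̄ = 325920.00/7520.00 = 43.34 mm; Ȳ = 400640.00/7520.00 = 53.28 mm.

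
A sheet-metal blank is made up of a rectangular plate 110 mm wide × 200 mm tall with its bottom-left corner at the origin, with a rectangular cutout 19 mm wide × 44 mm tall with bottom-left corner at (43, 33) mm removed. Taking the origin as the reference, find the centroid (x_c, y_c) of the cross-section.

plate: A = 110 × 200 = 22000.00, centroid at (55.00, 100.00).
hole: A = −(19 × 44) = -836.00, centroid at (52.50, 55.00).
ΣA = 21164.00 mm²
ΣAx_c = (22000.00)(55.00) + (-836.00)(52.50) = 1166110.00 mm³
ΣAy_c = (22000.00)(100.00) + (-836.00)(55.00) = 2154020.00 mm³
x_c = 1166110.00 / 21164.00 = 55.10 mm
y_c = 2154020.00 / 21164.00 = 101.78 mm

x_c = 55.10 mm, y_c = 101.78 mm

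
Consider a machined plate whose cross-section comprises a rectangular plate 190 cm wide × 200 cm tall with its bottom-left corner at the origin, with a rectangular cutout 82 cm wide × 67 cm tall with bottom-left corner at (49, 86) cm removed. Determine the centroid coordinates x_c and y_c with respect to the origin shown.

plate: A = 190 × 200 = 38000.00, centroid at (95.00, 100.00).
hole: A = −(82 × 67) = -5494.00, centroid at (90.00, 119.50).
ΣA = 32506.00 cm², ΣAx_c = 3115540.00 cm³, ΣAy_c = 3143467.00 cm³.
x_c = 3115540.00/32506.00 = 95.85 cm; y_c = 3143467.00/32506.00 = 96.70 cm.

x_c = 95.85 cm, y_c = 96.70 cm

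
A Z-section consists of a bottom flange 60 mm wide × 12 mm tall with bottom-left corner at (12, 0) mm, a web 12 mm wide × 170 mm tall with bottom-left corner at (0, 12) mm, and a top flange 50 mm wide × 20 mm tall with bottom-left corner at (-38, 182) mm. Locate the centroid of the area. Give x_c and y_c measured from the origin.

x_c = 7.84 mm, y_c = 104.84 mm

bottom flange: A = 60 × 12 = 720.00, centroid at (42.00, 6.00).
web: A = 12 × 170 = 2040.00, centroid at (6.00, 97.00).
top flange: A = 50 × 20 = 1000.00, centroid at (-13.00, 192.00).
ΣA = 3760.00 mm²
ΣAx_c = (720.00)(42.00) + (2040.00)(6.00) + (1000.00)(-13.00) = 29480.00 mm³
ΣAy_c = (720.00)(6.00) + (2040.00)(97.00) + (1000.00)(192.00) = 394200.00 mm³
x_c = 29480.00 / 3760.00 = 7.84 mm
y_c = 394200.00 / 3760.00 = 104.84 mm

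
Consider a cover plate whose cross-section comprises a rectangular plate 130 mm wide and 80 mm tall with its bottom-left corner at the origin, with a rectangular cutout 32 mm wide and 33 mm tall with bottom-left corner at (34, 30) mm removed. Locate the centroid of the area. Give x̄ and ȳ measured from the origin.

plate: A = 130 × 80 = 10400.00, centroid at (65.00, 40.00).
hole: A = −(32 × 33) = -1056.00, centroid at (50.00, 46.50).
ΣA = 9344.00 mm²
ΣAx̄ = (10400.00)(65.00) + (-1056.00)(50.00) = 623200.00 mm³
ΣAȳ = (10400.00)(40.00) + (-1056.00)(46.50) = 366896.00 mm³
x̄ = 623200.00 / 9344.00 = 66.70 mm
ȳ = 366896.00 / 9344.00 = 39.27 mm

x̄ = 66.70 mm, ȳ = 39.27 mm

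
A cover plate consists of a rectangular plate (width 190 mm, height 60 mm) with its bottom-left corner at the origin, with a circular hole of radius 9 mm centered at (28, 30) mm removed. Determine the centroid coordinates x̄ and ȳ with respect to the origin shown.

x̄ = 96.53 mm, ȳ = 30.00 mm

plate: A = 190 × 60 = 11400.00, centroid at (95.00, 30.00).
hole: A = −π·9² = -254.47, centroid at (28.00, 30.00).
ΣA = 11145.53 mm², ΣAx̄ = 1075874.87 mm³, ΣAȳ = 334365.93 mm³.
x̄ = 1075874.87/11145.53 = 96.53 mm; ȳ = 334365.93/11145.53 = 30.00 mm.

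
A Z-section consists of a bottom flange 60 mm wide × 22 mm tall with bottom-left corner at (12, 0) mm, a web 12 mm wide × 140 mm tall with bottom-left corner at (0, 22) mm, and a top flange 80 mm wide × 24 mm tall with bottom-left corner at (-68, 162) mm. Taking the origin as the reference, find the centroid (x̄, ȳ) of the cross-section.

x̄ = 2.39 mm, ȳ = 102.27 mm

bottom flange: A = 60 × 22 = 1320.00, centroid at (42.00, 11.00).
web: A = 12 × 140 = 1680.00, centroid at (6.00, 92.00).
top flange: A = 80 × 24 = 1920.00, centroid at (-28.00, 174.00).
ΣA = 4920.00 mm²
ΣAx̄ = (1320.00)(42.00) + (1680.00)(6.00) + (1920.00)(-28.00) = 11760.00 mm³
ΣAȳ = (1320.00)(11.00) + (1680.00)(92.00) + (1920.00)(174.00) = 503160.00 mm³
x̄ = 11760.00 / 4920.00 = 2.39 mm
ȳ = 503160.00 / 4920.00 = 102.27 mm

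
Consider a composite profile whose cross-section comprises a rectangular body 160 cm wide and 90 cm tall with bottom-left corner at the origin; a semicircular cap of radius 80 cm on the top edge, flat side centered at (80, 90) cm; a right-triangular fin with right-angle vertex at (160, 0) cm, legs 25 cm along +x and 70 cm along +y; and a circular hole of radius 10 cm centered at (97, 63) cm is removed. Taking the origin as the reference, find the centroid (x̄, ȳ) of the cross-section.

Part | A | x̄ᵢ | ȳᵢ | A·x̄ᵢ | A·ȳᵢ
rectangular body | 14400.00 | 80.00 | 45.00 | 1152000.00 | 648000.00
semicircular top | 10053.10 | 80.00 | 123.95 | 804247.72 | 1246112.02
triangular fin | 875.00 | 168.33 | 23.33 | 147291.67 | 20416.67
hole | -314.16 | 97.00 | 63.00 | -30473.45 | -19792.03
Σ | 25013.94 |  |  | 2073065.94 | 1894736.65
x̄ = 2073065.94 / 25013.94 = 82.88 cm
ȳ = 1894736.65 / 25013.94 = 75.75 cm

x̄ = 82.88 cm, ȳ = 75.75 cm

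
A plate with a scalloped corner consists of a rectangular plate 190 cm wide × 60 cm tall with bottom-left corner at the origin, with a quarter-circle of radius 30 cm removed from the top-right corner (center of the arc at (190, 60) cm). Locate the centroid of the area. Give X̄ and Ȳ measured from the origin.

Part | A | x̄ᵢ | ȳᵢ | A·x̄ᵢ | A·ȳᵢ
plate | 11400.00 | 95.00 | 30.00 | 1083000.00 | 342000.00
removed quarter-circle | -706.86 | 177.27 | 47.27 | -125303.09 | -33411.50
Σ | 10693.14 |  |  | 957696.91 | 308588.50
X̄ = 957696.91 / 10693.14 = 89.56 cm
Ȳ = 308588.50 / 10693.14 = 28.86 cm

X̄ = 89.56 cm, Ȳ = 28.86 cm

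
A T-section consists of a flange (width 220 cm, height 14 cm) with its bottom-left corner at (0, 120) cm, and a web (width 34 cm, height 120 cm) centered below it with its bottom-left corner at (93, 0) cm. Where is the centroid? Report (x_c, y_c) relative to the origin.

web: A = 34 × 120 = 4080.00, centroid at (110.00, 60.00).
flange: A = 220 × 14 = 3080.00, centroid at (110.00, 127.00).
ΣA = 7160.00 cm², ΣAx_c = 787600.00 cm³, ΣAy_c = 635960.00 cm³.
x_c = 787600.00/7160.00 = 110.00 cm; y_c = 635960.00/7160.00 = 88.82 cm.

x_c = 110.00 cm, y_c = 88.82 cm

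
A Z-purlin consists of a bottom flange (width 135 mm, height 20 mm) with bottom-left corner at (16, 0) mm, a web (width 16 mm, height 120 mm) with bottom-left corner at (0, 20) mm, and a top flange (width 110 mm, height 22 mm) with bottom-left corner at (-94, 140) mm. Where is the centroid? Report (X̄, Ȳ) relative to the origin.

bottom flange: A = 135 × 20 = 2700.00, centroid at (83.50, 10.00).
web: A = 16 × 120 = 1920.00, centroid at (8.00, 80.00).
top flange: A = 110 × 22 = 2420.00, centroid at (-39.00, 151.00).
ΣA = 7040.00 mm², ΣAX̄ = 146430.00 mm³, ΣAȲ = 546020.00 mm³.
X̄ = 146430.00/7040.00 = 20.80 mm; Ȳ = 546020.00/7040.00 = 77.56 mm.

X̄ = 20.80 mm, Ȳ = 77.56 mm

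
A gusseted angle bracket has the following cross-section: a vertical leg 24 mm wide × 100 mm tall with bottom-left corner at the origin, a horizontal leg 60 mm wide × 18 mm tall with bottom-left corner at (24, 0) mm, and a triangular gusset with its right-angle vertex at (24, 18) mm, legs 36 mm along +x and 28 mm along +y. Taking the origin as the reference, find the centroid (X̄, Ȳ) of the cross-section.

X̄ = 26.42 mm, Ȳ = 36.02 mm

Part | A | x̄ᵢ | ȳᵢ | A·x̄ᵢ | A·ȳᵢ
vertical leg | 2400.00 | 12.00 | 50.00 | 28800.00 | 120000.00
horizontal leg | 1080.00 | 54.00 | 9.00 | 58320.00 | 9720.00
gusset | 504.00 | 36.00 | 27.33 | 18144.00 | 13776.00
Σ | 3984.00 |  |  | 105264.00 | 143496.00
X̄ = 105264.00 / 3984.00 = 26.42 mm
Ȳ = 143496.00 / 3984.00 = 36.02 mm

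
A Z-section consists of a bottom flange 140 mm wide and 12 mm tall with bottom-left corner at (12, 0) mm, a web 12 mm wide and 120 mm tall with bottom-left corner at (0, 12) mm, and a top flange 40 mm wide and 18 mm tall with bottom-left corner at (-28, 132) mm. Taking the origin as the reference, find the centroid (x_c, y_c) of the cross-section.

bottom flange: A = 140 × 12 = 1680.00, centroid at (82.00, 6.00).
web: A = 12 × 120 = 1440.00, centroid at (6.00, 72.00).
top flange: A = 40 × 18 = 720.00, centroid at (-8.00, 141.00).
ΣA = 3840.00 mm², ΣAx_c = 140640.00 mm³, ΣAy_c = 215280.00 mm³.
x_c = 140640.00/3840.00 = 36.62 mm; y_c = 215280.00/3840.00 = 56.06 mm.

x_c = 36.62 mm, y_c = 56.06 mm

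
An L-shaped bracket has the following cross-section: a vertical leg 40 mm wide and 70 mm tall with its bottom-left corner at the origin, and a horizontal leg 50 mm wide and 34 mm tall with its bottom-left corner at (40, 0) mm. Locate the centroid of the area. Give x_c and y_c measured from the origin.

Part | A | x̄ᵢ | ȳᵢ | A·x̄ᵢ | A·ȳᵢ
vertical leg | 2800.00 | 20.00 | 35.00 | 56000.00 | 98000.00
horizontal leg | 1700.00 | 65.00 | 17.00 | 110500.00 | 28900.00
Σ | 4500.00 |  |  | 166500.00 | 126900.00
x_c = 166500.00 / 4500.00 = 37.00 mm
y_c = 126900.00 / 4500.00 = 28.20 mm

x_c = 37.00 mm, y_c = 28.20 mm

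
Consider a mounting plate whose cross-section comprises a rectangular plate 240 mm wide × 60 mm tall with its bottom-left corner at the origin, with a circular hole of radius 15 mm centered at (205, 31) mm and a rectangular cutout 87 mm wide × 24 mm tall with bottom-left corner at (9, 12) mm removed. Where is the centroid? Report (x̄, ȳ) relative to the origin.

plate: A = 240 × 60 = 14400.00, centroid at (120.00, 30.00).
hole 1: A = −π·15² = -706.86, centroid at (205.00, 31.00).
hole 2: A = −(87 × 24) = -2088.00, centroid at (52.50, 24.00).
ΣA = 11605.14 mm², ΣAx̄ = 1473474.04 mm³, ΣAȳ = 359975.39 mm³.
x̄ = 1473474.04/11605.14 = 126.97 mm; ȳ = 359975.39/11605.14 = 31.02 mm.

x̄ = 126.97 mm, ȳ = 31.02 mm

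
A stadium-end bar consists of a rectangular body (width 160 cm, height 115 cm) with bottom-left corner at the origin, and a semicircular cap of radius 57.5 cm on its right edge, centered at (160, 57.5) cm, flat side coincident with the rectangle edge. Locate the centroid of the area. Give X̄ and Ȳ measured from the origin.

X̄ = 102.98 cm, Ȳ = 57.50 cm

Part | A | x̄ᵢ | ȳᵢ | A·x̄ᵢ | A·ȳᵢ
rectangular body | 18400.00 | 80.00 | 57.50 | 1472000.00 | 1058000.00
semicircular end | 5193.45 | 184.40 | 57.50 | 957690.84 | 298623.11
Σ | 23593.45 |  |  | 2429690.84 | 1356623.11
X̄ = 2429690.84 / 23593.45 = 102.98 cm
Ȳ = 1356623.11 / 23593.45 = 57.50 cm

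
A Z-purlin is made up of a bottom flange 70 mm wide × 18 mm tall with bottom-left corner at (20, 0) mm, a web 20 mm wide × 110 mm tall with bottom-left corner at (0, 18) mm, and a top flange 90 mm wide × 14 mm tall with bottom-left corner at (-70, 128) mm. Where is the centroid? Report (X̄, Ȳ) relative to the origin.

X̄ = 12.67 mm, Ȳ = 72.47 mm

Part | A | x̄ᵢ | ȳᵢ | A·x̄ᵢ | A·ȳᵢ
bottom flange | 1260.00 | 55.00 | 9.00 | 69300.00 | 11340.00
web | 2200.00 | 10.00 | 73.00 | 22000.00 | 160600.00
top flange | 1260.00 | -25.00 | 135.00 | -31500.00 | 170100.00
Σ | 4720.00 |  |  | 59800.00 | 342040.00
X̄ = 59800.00 / 4720.00 = 12.67 mm
Ȳ = 342040.00 / 4720.00 = 72.47 mm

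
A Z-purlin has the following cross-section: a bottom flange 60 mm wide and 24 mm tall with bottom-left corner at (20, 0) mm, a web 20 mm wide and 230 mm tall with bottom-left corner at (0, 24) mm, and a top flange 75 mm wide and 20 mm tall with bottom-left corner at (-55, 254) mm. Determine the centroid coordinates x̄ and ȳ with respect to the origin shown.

bottom flange: A = 60 × 24 = 1440.00, centroid at (50.00, 12.00).
web: A = 20 × 230 = 4600.00, centroid at (10.00, 139.00).
top flange: A = 75 × 20 = 1500.00, centroid at (-17.50, 264.00).
ΣA = 7540.00 mm²
ΣAx̄ = (1440.00)(50.00) + (4600.00)(10.00) + (1500.00)(-17.50) = 91750.00 mm³
ΣAȳ = (1440.00)(12.00) + (4600.00)(139.00) + (1500.00)(264.00) = 1052680.00 mm³
x̄ = 91750.00 / 7540.00 = 12.17 mm
ȳ = 1052680.00 / 7540.00 = 139.61 mm

x̄ = 12.17 mm, ȳ = 139.61 mm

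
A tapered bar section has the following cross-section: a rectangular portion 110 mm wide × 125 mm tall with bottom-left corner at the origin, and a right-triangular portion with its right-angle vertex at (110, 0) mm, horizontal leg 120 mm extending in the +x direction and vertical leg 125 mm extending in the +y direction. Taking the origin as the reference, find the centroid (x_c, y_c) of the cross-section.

Part | A | x̄ᵢ | ȳᵢ | A·x̄ᵢ | A·ȳᵢ
rectangular portion | 13750.00 | 55.00 | 62.50 | 756250.00 | 859375.00
triangular portion | 7500.00 | 150.00 | 41.67 | 1125000.00 | 312500.00
Σ | 21250.00 |  |  | 1881250.00 | 1171875.00
x_c = 1881250.00 / 21250.00 = 88.53 mm
y_c = 1171875.00 / 21250.00 = 55.15 mm

x_c = 88.53 mm, y_c = 55.15 mm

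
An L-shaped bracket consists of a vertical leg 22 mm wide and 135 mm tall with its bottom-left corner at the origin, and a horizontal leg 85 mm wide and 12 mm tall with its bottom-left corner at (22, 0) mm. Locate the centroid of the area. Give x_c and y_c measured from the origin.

x_c = 24.68 mm, y_c = 51.78 mm

Part | A | x̄ᵢ | ȳᵢ | A·x̄ᵢ | A·ȳᵢ
vertical leg | 2970.00 | 11.00 | 67.50 | 32670.00 | 200475.00
horizontal leg | 1020.00 | 64.50 | 6.00 | 65790.00 | 6120.00
Σ | 3990.00 |  |  | 98460.00 | 206595.00
x_c = 98460.00 / 3990.00 = 24.68 mm
y_c = 206595.00 / 3990.00 = 51.78 mm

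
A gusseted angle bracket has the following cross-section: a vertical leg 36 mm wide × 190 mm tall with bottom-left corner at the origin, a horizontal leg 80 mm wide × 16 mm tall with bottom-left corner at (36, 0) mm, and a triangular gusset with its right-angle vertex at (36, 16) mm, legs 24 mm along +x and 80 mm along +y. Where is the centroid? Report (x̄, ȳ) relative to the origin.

x̄ = 28.93 mm, ȳ = 77.20 mm

vertical leg: A = 36 × 190 = 6840.00, centroid at (18.00, 95.00).
horizontal leg: A = 80 × 16 = 1280.00, centroid at (76.00, 8.00).
gusset: A = ½·24·80 = 960.00, centroid at (44.00, 42.67).
ΣA = 9080.00 mm², ΣAx̄ = 262640.00 mm³, ΣAȳ = 701000.00 mm³.
x̄ = 262640.00/9080.00 = 28.93 mm; ȳ = 701000.00/9080.00 = 77.20 mm.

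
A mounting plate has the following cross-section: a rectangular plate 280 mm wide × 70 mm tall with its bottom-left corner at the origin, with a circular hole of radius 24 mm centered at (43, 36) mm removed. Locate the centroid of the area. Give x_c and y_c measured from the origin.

plate: A = 280 × 70 = 19600.00, centroid at (140.00, 35.00).
hole: A = −π·24² = -1809.56, centroid at (43.00, 36.00).
ΣA = 17790.44 mm², ΣAx_c = 2666189.03 mm³, ΣAy_c = 620855.93 mm³.
x_c = 2666189.03/17790.44 = 149.87 mm; y_c = 620855.93/17790.44 = 34.90 mm.

x_c = 149.87 mm, y_c = 34.90 mm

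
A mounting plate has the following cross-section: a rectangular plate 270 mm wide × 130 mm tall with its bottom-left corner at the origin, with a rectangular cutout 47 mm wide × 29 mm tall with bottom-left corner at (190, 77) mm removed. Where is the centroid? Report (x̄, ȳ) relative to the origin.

plate: A = 270 × 130 = 35100.00, centroid at (135.00, 65.00).
hole: A = −(47 × 29) = -1363.00, centroid at (213.50, 91.50).
ΣA = 33737.00 mm², ΣAx̄ = 4447499.50 mm³, ΣAȳ = 2156785.50 mm³.
x̄ = 4447499.50/33737.00 = 131.83 mm; ȳ = 2156785.50/33737.00 = 63.93 mm.

x̄ = 131.83 mm, ȳ = 63.93 mm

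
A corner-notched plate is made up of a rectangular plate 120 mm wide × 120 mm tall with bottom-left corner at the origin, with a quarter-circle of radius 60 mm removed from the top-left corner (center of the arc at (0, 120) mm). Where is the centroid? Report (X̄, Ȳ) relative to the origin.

X̄ = 68.44 mm, Ȳ = 51.56 mm

plate: A = 120 × 120 = 14400.00, centroid at (60.00, 60.00).
removed quarter-circle: A = −¼π·60² = -2827.43, centroid at (25.46, 94.54).
ΣA = 11572.57 mm², ΣAX̄ = 792000.00 mm³, ΣAȲ = 596707.99 mm³.
X̄ = 792000.00/11572.57 = 68.44 mm; Ȳ = 596707.99/11572.57 = 51.56 mm.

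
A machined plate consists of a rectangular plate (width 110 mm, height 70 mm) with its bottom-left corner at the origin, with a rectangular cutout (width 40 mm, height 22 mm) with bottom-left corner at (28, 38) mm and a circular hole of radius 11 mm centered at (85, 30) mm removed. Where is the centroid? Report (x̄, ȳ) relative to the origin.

x̄ = 54.19 mm, ȳ = 33.38 mm

plate: A = 110 × 70 = 7700.00, centroid at (55.00, 35.00).
hole 1: A = −(40 × 22) = -880.00, centroid at (48.00, 49.00).
hole 2: A = −π·11² = -380.13, centroid at (85.00, 30.00).
ΣA = 6439.87 mm², ΣAx̄ = 348948.72 mm³, ΣAȳ = 214976.02 mm³.
x̄ = 348948.72/6439.87 = 54.19 mm; ȳ = 214976.02/6439.87 = 33.38 mm.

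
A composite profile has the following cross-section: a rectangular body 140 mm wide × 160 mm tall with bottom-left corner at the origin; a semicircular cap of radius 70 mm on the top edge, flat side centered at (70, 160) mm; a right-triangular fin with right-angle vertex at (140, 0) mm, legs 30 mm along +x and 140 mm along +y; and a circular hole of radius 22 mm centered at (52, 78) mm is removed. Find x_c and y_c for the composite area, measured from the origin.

rectangular body: A = 140 × 160 = 22400.00, centroid at (70.00, 80.00).
semicircular top: A = ½π·70² = 7696.90, centroid at (70.00, 189.71).
triangular fin: A = ½·30·140 = 2100.00, centroid at (150.00, 46.67).
hole: A = −π·22² = -1520.53, centroid at (52.00, 78.00).
ΣA = 30676.37 mm²
ΣAx_c = (22400.00)(70.00) + (7696.90)(70.00) + (2100.00)(150.00) + (-1520.53)(52.00) = 2342715.54 mm³
ΣAy_c = (22400.00)(80.00) + (7696.90)(189.71) + (2100.00)(46.67) + (-1520.53)(78.00) = 3231569.58 mm³
x_c = 2342715.54 / 30676.37 = 76.37 mm
y_c = 3231569.58 / 30676.37 = 105.34 mm

x_c = 76.37 mm, y_c = 105.34 mm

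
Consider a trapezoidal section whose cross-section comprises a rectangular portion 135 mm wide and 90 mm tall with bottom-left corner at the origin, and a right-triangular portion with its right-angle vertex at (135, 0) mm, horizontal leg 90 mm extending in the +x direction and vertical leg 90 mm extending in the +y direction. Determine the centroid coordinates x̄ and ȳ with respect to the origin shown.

x̄ = 91.88 mm, ȳ = 41.25 mm

rectangular portion: A = 135 × 90 = 12150.00, centroid at (67.50, 45.00).
triangular portion: A = ½·90·90 = 4050.00, centroid at (165.00, 30.00).
ΣA = 16200.00 mm²
ΣAx̄ = (12150.00)(67.50) + (4050.00)(165.00) = 1488375.00 mm³
ΣAȳ = (12150.00)(45.00) + (4050.00)(30.00) = 668250.00 mm³
x̄ = 1488375.00 / 16200.00 = 91.88 mm
ȳ = 668250.00 / 16200.00 = 41.25 mm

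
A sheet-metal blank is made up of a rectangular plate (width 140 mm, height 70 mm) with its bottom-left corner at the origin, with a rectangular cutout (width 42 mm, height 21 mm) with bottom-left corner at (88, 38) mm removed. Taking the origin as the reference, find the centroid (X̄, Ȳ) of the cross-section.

X̄ = 66.14 mm, Ȳ = 33.66 mm

plate: A = 140 × 70 = 9800.00, centroid at (70.00, 35.00).
hole: A = −(42 × 21) = -882.00, centroid at (109.00, 48.50).
ΣA = 8918.00 mm²
ΣAX̄ = (9800.00)(70.00) + (-882.00)(109.00) = 589862.00 mm³
ΣAȲ = (9800.00)(35.00) + (-882.00)(48.50) = 300223.00 mm³
X̄ = 589862.00 / 8918.00 = 66.14 mm
Ȳ = 300223.00 / 8918.00 = 33.66 mm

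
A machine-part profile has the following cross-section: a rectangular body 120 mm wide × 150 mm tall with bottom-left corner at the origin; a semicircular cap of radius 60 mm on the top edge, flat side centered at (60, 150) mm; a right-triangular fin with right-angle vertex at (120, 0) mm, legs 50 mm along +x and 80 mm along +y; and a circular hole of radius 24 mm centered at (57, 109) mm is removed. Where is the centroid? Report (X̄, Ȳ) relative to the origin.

X̄ = 66.66 mm, Ȳ = 92.19 mm

rectangular body: A = 120 × 150 = 18000.00, centroid at (60.00, 75.00).
semicircular top: A = ½π·60² = 5654.87, centroid at (60.00, 175.46).
triangular fin: A = ½·50·80 = 2000.00, centroid at (136.67, 26.67).
hole: A = −π·24² = -1809.56, centroid at (57.00, 109.00).
ΣA = 23845.31 mm², ΣAX̄ = 1589480.57 mm³, ΣAȲ = 2198321.60 mm³.
X̄ = 1589480.57/23845.31 = 66.66 mm; Ȳ = 2198321.60/23845.31 = 92.19 mm.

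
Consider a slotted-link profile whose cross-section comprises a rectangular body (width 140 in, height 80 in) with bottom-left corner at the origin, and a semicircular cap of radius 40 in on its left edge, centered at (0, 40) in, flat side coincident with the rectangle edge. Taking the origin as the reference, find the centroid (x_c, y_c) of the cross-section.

rectangular body: A = 140 × 80 = 11200.00, centroid at (70.00, 40.00).
semicircular end: A = ½π·40² = 2513.27, centroid at (-16.98, 40.00).
ΣA = 13713.27 in², ΣAx_c = 741333.33 in³, ΣAy_c = 548530.96 in³.
x_c = 741333.33/13713.27 = 54.06 in; y_c = 548530.96/13713.27 = 40.00 in.

x_c = 54.06 in, y_c = 40.00 in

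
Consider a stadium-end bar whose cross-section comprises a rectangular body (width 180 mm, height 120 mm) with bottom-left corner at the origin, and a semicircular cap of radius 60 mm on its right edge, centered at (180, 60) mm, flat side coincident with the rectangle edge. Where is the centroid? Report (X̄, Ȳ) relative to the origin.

X̄ = 113.96 mm, Ȳ = 60.00 mm

Part | A | x̄ᵢ | ȳᵢ | A·x̄ᵢ | A·ȳᵢ
rectangular body | 21600.00 | 90.00 | 60.00 | 1944000.00 | 1296000.00
semicircular end | 5654.87 | 205.46 | 60.00 | 1161876.02 | 339292.01
Σ | 27254.87 |  |  | 3105876.02 | 1635292.01
X̄ = 3105876.02 / 27254.87 = 113.96 mm
Ȳ = 1635292.01 / 27254.87 = 60.00 mm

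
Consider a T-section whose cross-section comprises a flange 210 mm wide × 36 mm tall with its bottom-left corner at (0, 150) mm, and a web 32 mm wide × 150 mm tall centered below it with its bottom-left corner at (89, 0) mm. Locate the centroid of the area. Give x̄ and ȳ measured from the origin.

Part | A | x̄ᵢ | ȳᵢ | A·x̄ᵢ | A·ȳᵢ
web | 4800.00 | 105.00 | 75.00 | 504000.00 | 360000.00
flange | 7560.00 | 105.00 | 168.00 | 793800.00 | 1270080.00
Σ | 12360.00 |  |  | 1297800.00 | 1630080.00
x̄ = 1297800.00 / 12360.00 = 105.00 mm
ȳ = 1630080.00 / 12360.00 = 131.88 mm

x̄ = 105.00 mm, ȳ = 131.88 mm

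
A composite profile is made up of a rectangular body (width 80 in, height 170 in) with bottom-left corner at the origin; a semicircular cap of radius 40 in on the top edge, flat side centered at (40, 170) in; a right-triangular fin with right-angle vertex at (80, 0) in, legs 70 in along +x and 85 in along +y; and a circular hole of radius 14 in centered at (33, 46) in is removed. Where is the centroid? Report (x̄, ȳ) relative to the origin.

x̄ = 50.43 in, ȳ = 91.05 in

Part | A | x̄ᵢ | ȳᵢ | A·x̄ᵢ | A·ȳᵢ
rectangular body | 13600.00 | 40.00 | 85.00 | 544000.00 | 1156000.00
semicircular top | 2513.27 | 40.00 | 186.98 | 100530.96 | 469923.27
triangular fin | 2975.00 | 103.33 | 28.33 | 307416.67 | 84291.67
hole | -615.75 | 33.00 | 46.00 | -20319.82 | -28324.60
Σ | 18472.52 |  |  | 931627.81 | 1681890.33
x̄ = 931627.81 / 18472.52 = 50.43 in
ȳ = 1681890.33 / 18472.52 = 91.05 in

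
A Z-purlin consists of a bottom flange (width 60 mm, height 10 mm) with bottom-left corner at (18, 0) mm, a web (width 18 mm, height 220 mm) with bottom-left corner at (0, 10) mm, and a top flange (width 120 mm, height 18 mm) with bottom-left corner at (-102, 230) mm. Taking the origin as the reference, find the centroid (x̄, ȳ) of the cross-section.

x̄ = -3.91 mm, ȳ = 147.98 mm

Part | A | x̄ᵢ | ȳᵢ | A·x̄ᵢ | A·ȳᵢ
bottom flange | 600.00 | 48.00 | 5.00 | 28800.00 | 3000.00
web | 3960.00 | 9.00 | 120.00 | 35640.00 | 475200.00
top flange | 2160.00 | -42.00 | 239.00 | -90720.00 | 516240.00
Σ | 6720.00 |  |  | -26280.00 | 994440.00
x̄ = -26280.00 / 6720.00 = -3.91 mm
ȳ = 994440.00 / 6720.00 = 147.98 mm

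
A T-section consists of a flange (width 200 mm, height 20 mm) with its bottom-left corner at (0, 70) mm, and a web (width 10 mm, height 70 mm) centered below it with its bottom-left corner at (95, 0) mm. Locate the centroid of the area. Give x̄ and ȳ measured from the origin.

x̄ = 100.00 mm, ȳ = 73.30 mm

Part | A | x̄ᵢ | ȳᵢ | A·x̄ᵢ | A·ȳᵢ
web | 700.00 | 100.00 | 35.00 | 70000.00 | 24500.00
flange | 4000.00 | 100.00 | 80.00 | 400000.00 | 320000.00
Σ | 4700.00 |  |  | 470000.00 | 344500.00
x̄ = 470000.00 / 4700.00 = 100.00 mm
ȳ = 344500.00 / 4700.00 = 73.30 mm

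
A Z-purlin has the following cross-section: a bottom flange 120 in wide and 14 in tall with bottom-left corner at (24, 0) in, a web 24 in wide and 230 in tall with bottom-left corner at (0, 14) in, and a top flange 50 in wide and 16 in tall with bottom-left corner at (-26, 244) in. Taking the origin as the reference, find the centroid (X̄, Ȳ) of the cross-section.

bottom flange: A = 120 × 14 = 1680.00, centroid at (84.00, 7.00).
web: A = 24 × 230 = 5520.00, centroid at (12.00, 129.00).
top flange: A = 50 × 16 = 800.00, centroid at (-1.00, 252.00).
ΣA = 8000.00 in²
ΣAX̄ = (1680.00)(84.00) + (5520.00)(12.00) + (800.00)(-1.00) = 206560.00 in³
ΣAȲ = (1680.00)(7.00) + (5520.00)(129.00) + (800.00)(252.00) = 925440.00 in³
X̄ = 206560.00 / 8000.00 = 25.82 in
Ȳ = 925440.00 / 8000.00 = 115.68 in

X̄ = 25.82 in, Ȳ = 115.68 in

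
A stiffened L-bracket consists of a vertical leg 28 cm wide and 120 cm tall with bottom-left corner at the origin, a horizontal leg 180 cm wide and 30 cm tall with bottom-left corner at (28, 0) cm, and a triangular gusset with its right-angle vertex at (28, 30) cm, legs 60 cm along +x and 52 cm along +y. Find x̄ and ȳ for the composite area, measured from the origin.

vertical leg: A = 28 × 120 = 3360.00, centroid at (14.00, 60.00).
horizontal leg: A = 180 × 30 = 5400.00, centroid at (118.00, 15.00).
gusset: A = ½·60·52 = 1560.00, centroid at (48.00, 47.33).
ΣA = 10320.00 cm², ΣAx̄ = 759120.00 cm³, ΣAȳ = 356440.00 cm³.
x̄ = 759120.00/10320.00 = 73.56 cm; ȳ = 356440.00/10320.00 = 34.54 cm.

x̄ = 73.56 cm, ȳ = 34.54 cm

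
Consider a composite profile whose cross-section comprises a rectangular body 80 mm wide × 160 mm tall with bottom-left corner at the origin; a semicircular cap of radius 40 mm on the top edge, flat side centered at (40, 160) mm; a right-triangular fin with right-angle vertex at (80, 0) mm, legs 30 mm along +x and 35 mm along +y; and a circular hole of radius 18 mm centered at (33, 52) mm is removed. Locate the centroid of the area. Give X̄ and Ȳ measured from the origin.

Part | A | x̄ᵢ | ȳᵢ | A·x̄ᵢ | A·ȳᵢ
rectangular body | 12800.00 | 40.00 | 80.00 | 512000.00 | 1024000.00
semicircular top | 2513.27 | 40.00 | 176.98 | 100530.96 | 444790.53
triangular fin | 525.00 | 90.00 | 11.67 | 47250.00 | 6125.00
hole | -1017.88 | 33.00 | 52.00 | -33589.91 | -52929.55
Σ | 14820.40 |  |  | 626191.06 | 1421985.97
X̄ = 626191.06 / 14820.40 = 42.25 mm
Ȳ = 1421985.97 / 14820.40 = 95.95 mm

X̄ = 42.25 mm, Ȳ = 95.95 mm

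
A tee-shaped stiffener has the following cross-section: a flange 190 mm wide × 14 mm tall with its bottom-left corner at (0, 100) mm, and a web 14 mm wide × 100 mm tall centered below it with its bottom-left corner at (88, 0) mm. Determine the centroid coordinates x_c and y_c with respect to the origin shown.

Part | A | x̄ᵢ | ȳᵢ | A·x̄ᵢ | A·ȳᵢ
web | 1400.00 | 95.00 | 50.00 | 133000.00 | 70000.00
flange | 2660.00 | 95.00 | 107.00 | 252700.00 | 284620.00
Σ | 4060.00 |  |  | 385700.00 | 354620.00
x_c = 385700.00 / 4060.00 = 95.00 mm
y_c = 354620.00 / 4060.00 = 87.34 mm

x_c = 95.00 mm, y_c = 87.34 mm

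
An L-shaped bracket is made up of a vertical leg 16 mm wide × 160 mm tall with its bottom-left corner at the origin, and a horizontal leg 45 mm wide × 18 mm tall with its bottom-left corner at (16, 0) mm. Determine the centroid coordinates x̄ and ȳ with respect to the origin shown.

x̄ = 15.33 mm, ȳ = 62.93 mm

vertical leg: A = 16 × 160 = 2560.00, centroid at (8.00, 80.00).
horizontal leg: A = 45 × 18 = 810.00, centroid at (38.50, 9.00).
ΣA = 3370.00 mm²
ΣAx̄ = (2560.00)(8.00) + (810.00)(38.50) = 51665.00 mm³
ΣAȳ = (2560.00)(80.00) + (810.00)(9.00) = 212090.00 mm³
x̄ = 51665.00 / 3370.00 = 15.33 mm
ȳ = 212090.00 / 3370.00 = 62.93 mm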